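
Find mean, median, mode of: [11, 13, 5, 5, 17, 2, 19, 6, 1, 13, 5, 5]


Sorted: [1, 2, 5, 5, 5, 5, 6, 11, 13, 13, 17, 19]
Mean = 102/12 = 17/2
Median = 11/2
Freq: {11: 1, 13: 2, 5: 4, 17: 1, 2: 1, 19: 1, 6: 1, 1: 1}
Mode: [5]

Mean=17/2, Median=11/2, Mode=5


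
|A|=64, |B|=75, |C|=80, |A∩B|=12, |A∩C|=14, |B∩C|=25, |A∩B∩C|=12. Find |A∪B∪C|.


|A∪B∪C| = 64+75+80-12-14-25+12 = 180

|A∪B∪C| = 180


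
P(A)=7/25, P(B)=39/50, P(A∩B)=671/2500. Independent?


P(A)×P(B) = 273/1250
P(A∩B) = 671/2500
Not equal → NOT independent

No, not independent


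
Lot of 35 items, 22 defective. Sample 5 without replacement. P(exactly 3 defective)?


Hypergeometric: C(22,3)×C(13,2)/C(35,5)
= 1540×78/324632 = 195/527

P(X=3) = 195/527 ≈ 37.00%


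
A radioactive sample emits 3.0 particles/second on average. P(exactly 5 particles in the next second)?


Poisson(λ=3.0): P(X=5) = e^(-λ)×λ^k/k!
= e^(-3.0) × 3.0^5 / 5!
≈ 0.04978706837 × 243 / 120 ≈ 0.100819

P(X=5) ≈ 0.100819 ≈ 10.08%


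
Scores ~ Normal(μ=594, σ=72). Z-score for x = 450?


z = (x - μ)/σ = (450 - 594)/72 = -2.0

z = -2.0


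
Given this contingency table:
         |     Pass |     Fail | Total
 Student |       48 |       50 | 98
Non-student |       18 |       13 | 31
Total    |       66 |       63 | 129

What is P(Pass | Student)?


P(Pass | Student) = 48/(48+50) = 48/98 = 24/49

P(Pass|Student) = 24/49 ≈ 48.98%


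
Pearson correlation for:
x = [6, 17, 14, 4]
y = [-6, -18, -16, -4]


n=4, Σx=41, Σy=-44, Σxy=-582, Σx²=537, Σy²=632
r = (4×(-582) - 41×(-44))/√((4×537 - 41²)(4×632 - (-44)²))
= -524/√(467×592) = -524/√276464 ≈ -524/525.7984 ≈ -0.9966

r ≈ -0.9966


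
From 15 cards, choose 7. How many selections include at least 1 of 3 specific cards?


Complement: C(15,7) - C(12,7) = 6435 - 792 = 5643

5643


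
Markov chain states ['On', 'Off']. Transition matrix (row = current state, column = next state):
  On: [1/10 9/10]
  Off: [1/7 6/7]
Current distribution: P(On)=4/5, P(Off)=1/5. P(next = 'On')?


P(next=On) = Σᵢ P(now=i)×P(i→On)
= 4/5×1/10 + 1/5×1/7
= 2/25 + 1/35 = 19/175

P = 19/175 ≈ 0.1086


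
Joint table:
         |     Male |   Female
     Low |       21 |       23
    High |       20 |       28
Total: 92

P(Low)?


P(Low) = (21+23)/92 = 44/92 = 11/23

P(Low) = 11/23 ≈ 47.83%


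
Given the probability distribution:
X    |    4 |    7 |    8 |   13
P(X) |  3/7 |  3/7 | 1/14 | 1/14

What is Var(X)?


E[X] = 87/14
E[X²] = 89/2
Var(X) = E[X²] - (E[X])² = 89/2 - 7569/196 = 1153/196

Var(X) = 1153/196 ≈ 5.8827


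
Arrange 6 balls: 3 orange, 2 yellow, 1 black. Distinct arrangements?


6!/(3!×2!×1!) = 60

60


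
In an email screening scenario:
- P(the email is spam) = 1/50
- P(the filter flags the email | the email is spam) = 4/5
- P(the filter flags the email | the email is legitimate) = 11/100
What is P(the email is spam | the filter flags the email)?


Using Bayes' theorem:
P(A|B) = P(B|A)·P(A) / P(B)

P(the filter flags the email) = 4/5 × 1/50 + 11/100 × 49/50
= 2/125 + 539/5000 = 619/5000

P(the email is spam|the filter flags the email) = (2/125) / (619/5000) = 80/619

P(the email is spam|the filter flags the email) = 80/619 ≈ 12.92%


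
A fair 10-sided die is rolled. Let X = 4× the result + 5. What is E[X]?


E[die] = (1+10)/2 = 11/2
E[X] = 4×11/2 + 5 = 27

E[X] = 27


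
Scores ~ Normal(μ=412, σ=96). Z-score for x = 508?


z = (x - μ)/σ = (508 - 412)/96 = 1.0

z = 1.0


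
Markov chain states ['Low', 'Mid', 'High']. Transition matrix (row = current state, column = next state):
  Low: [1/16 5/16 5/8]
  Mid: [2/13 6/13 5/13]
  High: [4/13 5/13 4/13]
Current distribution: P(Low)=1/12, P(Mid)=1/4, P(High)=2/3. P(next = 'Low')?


P(next=Low) = Σᵢ P(now=i)×P(i→Low)
= 1/12×1/16 + 1/4×2/13 + 2/3×4/13
= 1/192 + 1/26 + 8/39 = 207/832

P = 207/832 ≈ 0.2488


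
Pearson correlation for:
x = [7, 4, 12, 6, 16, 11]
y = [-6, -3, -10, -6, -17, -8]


n=6, Σx=56, Σy=-50, Σxy=-570, Σx²=622, Σy²=534
r = (6×(-570) - 56×(-50))/√((6×622 - 56²)(6×534 - (-50)²))
= -620/√(596×704) = -620/√419584 ≈ -620/647.7530 ≈ -0.9572

r ≈ -0.9572


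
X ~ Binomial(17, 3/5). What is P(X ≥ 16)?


P(X ≥ 16) = Σ P(X=i) for i=16..17
P(X=16) = 1463588514/762939453125
P(X=17) = 129140163/762939453125
Sum = 1592728677/762939453125

P(X ≥ 16) = 1592728677/762939453125 ≈ 0.21%


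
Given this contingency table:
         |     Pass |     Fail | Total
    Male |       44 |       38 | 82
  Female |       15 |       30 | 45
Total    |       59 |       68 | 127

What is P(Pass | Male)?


P(Pass | Male) = 44/(44+38) = 44/82 = 22/41

P(Pass|Male) = 22/41 ≈ 53.66%


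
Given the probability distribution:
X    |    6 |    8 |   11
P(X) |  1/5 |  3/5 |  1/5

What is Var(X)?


E[X] = 41/5
E[X²] = 349/5
Var(X) = E[X²] - (E[X])² = 349/5 - 1681/25 = 64/25

Var(X) = 64/25 ≈ 2.5600


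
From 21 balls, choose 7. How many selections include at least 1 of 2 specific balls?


Complement: C(21,7) - C(19,7) = 116280 - 50388 = 65892

65892


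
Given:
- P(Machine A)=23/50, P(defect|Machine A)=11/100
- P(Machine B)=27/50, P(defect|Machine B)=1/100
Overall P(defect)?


P(B) = Σ P(B|Aᵢ)×P(Aᵢ)
  11/100×23/50 = 253/5000
  1/100×27/50 = 27/5000
Sum = 7/125

P(defect) = 7/125 ≈ 5.60%


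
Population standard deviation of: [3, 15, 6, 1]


Mean = 25/4
  (3-25/4)²=169/16
  (15-25/4)²=1225/16
  (6-25/4)²=1/16
  (1-25/4)²=441/16
Σ(x-μ)² = 459/4
σ² = (459/4)/4 = 459/16

σ = √(459/16) ≈ 5.3561


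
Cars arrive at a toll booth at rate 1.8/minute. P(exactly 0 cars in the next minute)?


Poisson(λ=1.8): P(X=0) = e^(-λ)×λ^k/k!
= e^(-1.8) × 1.8^0 / 0!
≈ 0.1652988882 × 1 / 1 ≈ 0.165299

P(X=0) ≈ 0.165299 ≈ 16.53%


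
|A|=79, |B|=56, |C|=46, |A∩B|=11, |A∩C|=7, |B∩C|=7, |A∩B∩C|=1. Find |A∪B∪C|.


|A∪B∪C| = 79+56+46-11-7-7+1 = 157

|A∪B∪C| = 157


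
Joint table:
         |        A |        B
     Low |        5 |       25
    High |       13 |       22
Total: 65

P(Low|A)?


P(Low|A) = 5/(5+13) = 5/18

P = 5/18 ≈ 27.78%


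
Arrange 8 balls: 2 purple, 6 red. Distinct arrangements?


8!/(2!×6!) = 28

28


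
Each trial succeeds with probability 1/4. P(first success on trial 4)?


Geometric: P(X=4) = (1-p)^(k-1)×p = (3/4)^3×1/4 = 27/256

P(X=4) = 27/256 ≈ 10.55%


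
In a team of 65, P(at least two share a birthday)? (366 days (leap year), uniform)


P(all different) = Π(366-i)/366 for i=0..64
= 0.002358
P(match) = 1 - 0.002358 = 0.997642

P ≈ 0.9976 ≈ 99.76%


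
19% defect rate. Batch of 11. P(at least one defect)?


P(all good) = (81/100)^11 = 984770902183611232881/10000000000000000000000
P(≥1 defect) = 9015229097816388767119/10000000000000000000000

P = 9015229097816388767119/10000000000000000000000 ≈ 90.15%


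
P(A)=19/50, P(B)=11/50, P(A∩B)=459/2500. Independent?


P(A)×P(B) = 209/2500
P(A∩B) = 459/2500
Not equal → NOT independent

No, not independent


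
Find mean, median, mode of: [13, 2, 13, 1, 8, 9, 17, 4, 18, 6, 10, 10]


Sorted: [1, 2, 4, 6, 8, 9, 10, 10, 13, 13, 17, 18]
Mean = 111/12 = 37/4
Median = 19/2
Freq: {13: 2, 2: 1, 1: 1, 8: 1, 9: 1, 17: 1, 4: 1, 18: 1, 6: 1, 10: 2}
Mode: [10, 13]

Mean=37/4, Median=19/2, Mode=[10, 13]


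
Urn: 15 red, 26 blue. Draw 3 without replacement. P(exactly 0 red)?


Hypergeometric: C(15,0)×C(26,3)/C(41,3)
= 1×2600/10660 = 10/41

P(X=0) = 10/41 ≈ 24.39%


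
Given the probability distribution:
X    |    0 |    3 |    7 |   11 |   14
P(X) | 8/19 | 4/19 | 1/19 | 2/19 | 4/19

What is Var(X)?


E[X] = 97/19
E[X²] = 1111/19
Var(X) = E[X²] - (E[X])² = 1111/19 - 9409/361 = 11700/361

Var(X) = 11700/361 ≈ 32.4100


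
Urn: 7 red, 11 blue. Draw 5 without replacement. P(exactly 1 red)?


Hypergeometric: C(7,1)×C(11,4)/C(18,5)
= 7×330/8568 = 55/204

P(X=1) = 55/204 ≈ 26.96%


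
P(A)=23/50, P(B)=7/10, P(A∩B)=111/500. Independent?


P(A)×P(B) = 161/500
P(A∩B) = 111/500
Not equal → NOT independent

No, not independent


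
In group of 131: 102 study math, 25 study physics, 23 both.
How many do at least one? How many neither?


|A∪B| = 102+25-23 = 104
Neither = 131-104 = 27

At least one: 104; Neither: 27


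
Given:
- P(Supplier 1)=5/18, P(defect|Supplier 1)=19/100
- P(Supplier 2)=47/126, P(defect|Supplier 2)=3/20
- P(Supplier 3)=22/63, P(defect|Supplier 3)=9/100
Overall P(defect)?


P(B) = Σ P(B|Aᵢ)×P(Aᵢ)
  19/100×5/18 = 19/360
  3/20×47/126 = 47/840
  9/100×22/63 = 11/350
Sum = 883/6300

P(defect) = 883/6300 ≈ 14.02%


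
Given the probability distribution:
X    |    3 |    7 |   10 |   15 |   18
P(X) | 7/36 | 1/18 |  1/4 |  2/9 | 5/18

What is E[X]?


E[X] = Σ x·P(X=x)
= (3)×(7/36) + (7)×(1/18) + (10)×(1/4) + (15)×(2/9) + (18)×(5/18)
= 425/36

E[X] = 425/36


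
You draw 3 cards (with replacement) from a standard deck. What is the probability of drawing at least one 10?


P(not a 10) = 48/52 = 12/13
P(none in 3 draws) = (12/13)^3 = 1728/2197
P(≥1 10) = 1 - 1728/2197 = 469/2197

P = 469/2197 ≈ 21.35%


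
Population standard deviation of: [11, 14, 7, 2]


Mean = 34/4 = 17/2
  (11-17/2)²=25/4
  (14-17/2)²=121/4
  (7-17/2)²=9/4
  (2-17/2)²=169/4
Σ(x-μ)² = 81
σ² = 81/4

σ = √(81/4) ≈ 4.5000


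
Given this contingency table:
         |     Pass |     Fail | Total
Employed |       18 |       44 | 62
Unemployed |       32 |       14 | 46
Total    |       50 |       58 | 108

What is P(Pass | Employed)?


P(Pass | Employed) = 18/(18+44) = 18/62 = 9/31

P(Pass|Employed) = 9/31 ≈ 29.03%


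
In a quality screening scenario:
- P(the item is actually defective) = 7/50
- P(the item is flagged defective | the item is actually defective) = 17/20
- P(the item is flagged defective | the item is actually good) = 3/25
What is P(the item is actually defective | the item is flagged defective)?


Using Bayes' theorem:
P(A|B) = P(B|A)·P(A) / P(B)

P(the item is flagged defective) = 17/20 × 7/50 + 3/25 × 43/50
= 119/1000 + 129/1250 = 1111/5000

P(the item is actually defective|the item is flagged defective) = (119/1000) / (1111/5000) = 595/1111

P(the item is actually defective|the item is flagged defective) = 595/1111 ≈ 53.56%


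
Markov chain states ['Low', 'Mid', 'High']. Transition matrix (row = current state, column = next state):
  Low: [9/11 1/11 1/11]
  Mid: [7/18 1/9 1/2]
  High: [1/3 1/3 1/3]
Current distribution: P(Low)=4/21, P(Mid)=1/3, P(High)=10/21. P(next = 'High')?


P(next=High) = Σᵢ P(now=i)×P(i→High)
= 4/21×1/11 + 1/3×1/2 + 10/21×1/3
= 4/231 + 1/6 + 10/63 = 475/1386

P = 475/1386 ≈ 0.3427


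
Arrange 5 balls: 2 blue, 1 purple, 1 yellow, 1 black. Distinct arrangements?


5!/(2!×1!×1!×1!) = 60

60


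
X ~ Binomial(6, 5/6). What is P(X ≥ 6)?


P(X ≥ 6) = Σ P(X=i) for i=6..6
P(X=6) = 15625/46656
Sum = 15625/46656

P(X ≥ 6) = 15625/46656 ≈ 33.49%


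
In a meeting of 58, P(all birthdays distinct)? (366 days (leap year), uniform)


P(all different) = Π(366-i)/366 for i=0..57
= (366/366)×(365/366)×...×(309/366)
= 0.008451

P ≈ 0.0085 ≈ 0.85%


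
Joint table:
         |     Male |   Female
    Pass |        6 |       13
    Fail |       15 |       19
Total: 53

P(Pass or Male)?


P(Pass∨Male) = P(Pass) + P(Male) - P(Pass∧Male)
= (19 + 21 - 6)/53 = 34/53

P = 34/53 ≈ 64.15%


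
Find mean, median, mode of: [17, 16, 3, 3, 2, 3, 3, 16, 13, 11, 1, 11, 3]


Sorted: [1, 2, 3, 3, 3, 3, 3, 11, 11, 13, 16, 16, 17]
Mean = 102/13
Median = 3
Freq: {17: 1, 16: 2, 3: 5, 2: 1, 13: 1, 11: 2, 1: 1}
Mode: [3]

Mean=102/13, Median=3, Mode=3


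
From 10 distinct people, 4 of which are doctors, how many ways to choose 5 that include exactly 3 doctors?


Choose 3 of the 4 doctors and 2 of the other 6 people:
C(4,3)×C(6,2) = 4×15 = 60

60


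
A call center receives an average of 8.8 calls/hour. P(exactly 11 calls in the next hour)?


Poisson(λ=8.8): P(X=11) = e^(-λ)×λ^k/k!
= e^(-8.8) × 8.8^11 / 11!
≈ 0.0001507330751 × 24508085888.8 / 39916800 ≈ 0.092547

P(X=11) ≈ 0.092547 ≈ 9.25%


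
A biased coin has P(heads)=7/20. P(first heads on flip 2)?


Geometric: P(X=2) = (1-p)^(k-1)×p = (13/20)^1×7/20 = 91/400

P(X=2) = 91/400 ≈ 22.75%


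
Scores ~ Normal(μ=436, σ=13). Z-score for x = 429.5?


z = (x - μ)/σ = (429.5 - 436)/13 = -0.5

z = -0.5


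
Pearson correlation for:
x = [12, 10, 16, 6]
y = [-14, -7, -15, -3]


n=4, Σx=44, Σy=-39, Σxy=-496, Σx²=536, Σy²=479
r = (4×(-496) - 44×(-39))/√((4×536 - 44²)(4×479 - (-39)²))
= -268/√(208×395) = -268/√82160 ≈ -268/286.6357 ≈ -0.9350

r ≈ -0.9350


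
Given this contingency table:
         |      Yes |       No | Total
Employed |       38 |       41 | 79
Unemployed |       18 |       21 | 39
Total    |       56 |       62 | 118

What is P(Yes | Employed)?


P(Yes | Employed) = 38/(38+41) = 38/79

P(Yes|Employed) = 38/79 ≈ 48.10%


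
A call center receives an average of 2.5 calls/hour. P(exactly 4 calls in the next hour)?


Poisson(λ=2.5): P(X=4) = e^(-λ)×λ^k/k!
= e^(-2.5) × 2.5^4 / 4!
≈ 0.08208499862 × 39.0625 / 24 ≈ 0.133602

P(X=4) ≈ 0.133602 ≈ 13.36%


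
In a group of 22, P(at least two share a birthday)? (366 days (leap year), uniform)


P(all different) = Π(366-i)/366 for i=0..21
= 0.525249
P(match) = 1 - 0.525249 = 0.474751

P ≈ 0.4748 ≈ 47.48%


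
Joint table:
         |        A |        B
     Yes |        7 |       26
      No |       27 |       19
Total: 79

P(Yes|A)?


P(Yes|A) = 7/(7+27) = 7/34

P = 7/34 ≈ 20.59%


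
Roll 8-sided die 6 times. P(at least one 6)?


P(no 6)^6 = (7/8)^6 = 117649/262144
P(≥1) = 1 - 117649/262144 = 144495/262144

P = 144495/262144 ≈ 55.12%


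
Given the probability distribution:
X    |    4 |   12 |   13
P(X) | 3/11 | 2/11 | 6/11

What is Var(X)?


E[X] = 114/11
E[X²] = 1350/11
Var(X) = E[X²] - (E[X])² = 1350/11 - 12996/121 = 1854/121

Var(X) = 1854/121 ≈ 15.3223


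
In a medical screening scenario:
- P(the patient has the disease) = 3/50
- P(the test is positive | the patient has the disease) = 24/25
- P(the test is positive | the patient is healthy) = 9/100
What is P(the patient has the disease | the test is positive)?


Using Bayes' theorem:
P(A|B) = P(B|A)·P(A) / P(B)

P(the test is positive) = 24/25 × 3/50 + 9/100 × 47/50
= 36/625 + 423/5000 = 711/5000

P(the patient has the disease|the test is positive) = (36/625) / (711/5000) = 32/79

P(the patient has the disease|the test is positive) = 32/79 ≈ 40.51%


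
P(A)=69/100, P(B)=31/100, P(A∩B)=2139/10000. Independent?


P(A)×P(B) = 2139/10000
P(A∩B) = 2139/10000
Equal ✓ → Independent

Yes, independent


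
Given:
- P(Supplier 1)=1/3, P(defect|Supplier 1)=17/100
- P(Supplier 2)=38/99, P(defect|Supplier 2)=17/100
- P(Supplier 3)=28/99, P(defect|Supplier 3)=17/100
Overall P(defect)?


P(B) = Σ P(B|Aᵢ)×P(Aᵢ)
  17/100×1/3 = 17/300
  17/100×38/99 = 323/4950
  17/100×28/99 = 119/2475
Sum = 17/100

P(defect) = 17/100 ≈ 17.00%


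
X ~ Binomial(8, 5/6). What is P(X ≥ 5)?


P(X ≥ 5) = Σ P(X=i) for i=5..8
P(X=5) = 21875/209952
P(X=6) = 109375/419904
P(X=7) = 78125/209952
P(X=8) = 390625/1679616
Sum = 1628125/1679616

P(X ≥ 5) = 1628125/1679616 ≈ 96.93%


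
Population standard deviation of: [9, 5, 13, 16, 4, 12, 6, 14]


Mean = 79/8
  (9-79/8)²=49/64
  (5-79/8)²=1521/64
  (13-79/8)²=625/64
  (16-79/8)²=2401/64
  (4-79/8)²=2209/64
  (12-79/8)²=289/64
  (6-79/8)²=961/64
  (14-79/8)²=1089/64
Σ(x-μ)² = 1143/8
σ² = (1143/8)/8 = 1143/64

σ = √(1143/64) ≈ 4.2260


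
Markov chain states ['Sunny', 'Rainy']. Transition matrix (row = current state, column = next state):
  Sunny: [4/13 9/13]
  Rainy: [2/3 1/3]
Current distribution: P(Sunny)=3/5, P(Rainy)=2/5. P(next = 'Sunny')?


P(next=Sunny) = Σᵢ P(now=i)×P(i→Sunny)
= 3/5×4/13 + 2/5×2/3
= 12/65 + 4/15 = 88/195

P = 88/195 ≈ 0.4513


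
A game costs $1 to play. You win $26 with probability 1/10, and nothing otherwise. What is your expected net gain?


E[gain] = (26-1)×1/10 + (-1)×9/10
= 5/2 - 9/10 = 8/5

Expected net gain = $8/5 ≈ $1.60


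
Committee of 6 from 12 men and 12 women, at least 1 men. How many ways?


Count by #men:
  1M,5W: C(12,1)×C(12,5)=9504
  2M,4W: C(12,2)×C(12,4)=32670
  3M,3W: C(12,3)×C(12,3)=48400
  4M,2W: C(12,4)×C(12,2)=32670
  5M,1W: C(12,5)×C(12,1)=9504
  6M,0W: C(12,6)×C(12,0)=924
Total = 133672

133672


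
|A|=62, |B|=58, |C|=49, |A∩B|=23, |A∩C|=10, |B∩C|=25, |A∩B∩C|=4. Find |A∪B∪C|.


|A∪B∪C| = 62+58+49-23-10-25+4 = 115

|A∪B∪C| = 115


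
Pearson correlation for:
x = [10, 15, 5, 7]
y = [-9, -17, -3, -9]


n=4, Σx=37, Σy=-38, Σxy=-423, Σx²=399, Σy²=460
r = (4×(-423) - 37×(-38))/√((4×399 - 37²)(4×460 - (-38)²))
= -286/√(227×396) = -286/√89892 ≈ -286/299.8199 ≈ -0.9539

r ≈ -0.9539


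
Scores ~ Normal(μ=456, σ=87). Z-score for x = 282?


z = (x - μ)/σ = (282 - 456)/87 = -2.0

z = -2.0


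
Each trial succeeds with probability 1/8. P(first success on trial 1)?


Geometric: P(X=1) = (1-p)^(k-1)×p = (7/8)^0×1/8 = 1/8

P(X=1) = 1/8 ≈ 12.50%


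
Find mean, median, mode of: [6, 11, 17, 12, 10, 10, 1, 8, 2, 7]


Sorted: [1, 2, 6, 7, 8, 10, 10, 11, 12, 17]
Mean = 84/10 = 42/5
Median = 9
Freq: {6: 1, 11: 1, 17: 1, 12: 1, 10: 2, 1: 1, 8: 1, 2: 1, 7: 1}
Mode: [10]

Mean=42/5, Median=9, Mode=10


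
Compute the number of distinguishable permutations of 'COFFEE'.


Letters: 6, freq: {'C': 1, 'O': 1, 'F': 2, 'E': 2}
6!/(1!×1!×2!×2!) = 720/4 = 180

180


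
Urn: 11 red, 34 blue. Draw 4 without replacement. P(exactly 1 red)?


Hypergeometric: C(11,1)×C(34,3)/C(45,4)
= 11×5984/148995 = 5984/13545

P(X=1) = 5984/13545 ≈ 44.18%


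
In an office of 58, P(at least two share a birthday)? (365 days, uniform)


P(all different) = Π(365-i)/365 for i=0..57
= 0.008335
P(match) = 1 - 0.008335 = 0.991665

P ≈ 0.9917 ≈ 99.17%


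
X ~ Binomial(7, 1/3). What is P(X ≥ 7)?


P(X ≥ 7) = Σ P(X=i) for i=7..7
P(X=7) = 1/2187
Sum = 1/2187

P(X ≥ 7) = 1/2187 ≈ 0.05%


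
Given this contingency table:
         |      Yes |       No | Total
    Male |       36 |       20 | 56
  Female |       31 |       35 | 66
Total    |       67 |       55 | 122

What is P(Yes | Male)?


P(Yes | Male) = 36/(36+20) = 36/56 = 9/14

P(Yes|Male) = 9/14 ≈ 64.29%


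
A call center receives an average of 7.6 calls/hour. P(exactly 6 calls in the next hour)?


Poisson(λ=7.6): P(X=6) = e^(-λ)×λ^k/k!
= e^(-7.6) × 7.6^6 / 6!
≈ 0.0005004514334 × 192699.928576 / 720 ≈ 0.133940

P(X=6) ≈ 0.133940 ≈ 13.39%


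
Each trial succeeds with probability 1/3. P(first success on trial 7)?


Geometric: P(X=7) = (1-p)^(k-1)×p = (2/3)^6×1/3 = 64/2187

P(X=7) = 64/2187 ≈ 2.93%


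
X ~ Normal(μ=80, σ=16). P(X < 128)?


z = (128-80)/16 = 3.0
P(Z < 3.0) = 0.9987

P(X < 128) ≈ 0.9987


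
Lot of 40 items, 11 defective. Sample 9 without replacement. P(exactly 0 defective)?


Hypergeometric: C(11,0)×C(29,9)/C(40,9)
= 1×10015005/273438880 = 14007/382432

P(X=0) = 14007/382432 ≈ 3.66%


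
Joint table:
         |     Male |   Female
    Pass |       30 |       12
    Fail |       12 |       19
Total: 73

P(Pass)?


P(Pass) = (30+12)/73 = 42/73

P(Pass) = 42/73 ≈ 57.53%


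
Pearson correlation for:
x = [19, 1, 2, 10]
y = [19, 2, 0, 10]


n=4, Σx=32, Σy=31, Σxy=463, Σx²=466, Σy²=465
r = (4×463 - 32×31)/√((4×466 - 32²)(4×465 - 31²))
= 860/√(840×899) = 860/√755160 ≈ 860/868.9994 ≈ 0.9896

r ≈ 0.9896


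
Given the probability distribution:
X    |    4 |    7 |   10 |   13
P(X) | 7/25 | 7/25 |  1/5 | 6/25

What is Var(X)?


E[X] = 41/5
E[X²] = 1969/25
Var(X) = E[X²] - (E[X])² = 1969/25 - 1681/25 = 288/25

Var(X) = 288/25 ≈ 11.5200


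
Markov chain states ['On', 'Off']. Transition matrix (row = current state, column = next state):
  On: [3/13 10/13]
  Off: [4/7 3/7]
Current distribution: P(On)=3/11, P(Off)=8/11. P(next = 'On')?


P(next=On) = Σᵢ P(now=i)×P(i→On)
= 3/11×3/13 + 8/11×4/7
= 9/143 + 32/77 = 479/1001

P = 479/1001 ≈ 0.4785


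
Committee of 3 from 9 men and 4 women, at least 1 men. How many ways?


Count by #men:
  1M,2W: C(9,1)×C(4,2)=54
  2M,1W: C(9,2)×C(4,1)=144
  3M,0W: C(9,3)×C(4,0)=84
Total = 282

282


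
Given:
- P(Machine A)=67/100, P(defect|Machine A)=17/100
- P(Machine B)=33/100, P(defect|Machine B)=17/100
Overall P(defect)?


P(B) = Σ P(B|Aᵢ)×P(Aᵢ)
  17/100×67/100 = 1139/10000
  17/100×33/100 = 561/10000
Sum = 17/100

P(defect) = 17/100 ≈ 17.00%


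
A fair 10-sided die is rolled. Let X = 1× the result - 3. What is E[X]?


E[die] = (1+10)/2 = 11/2
E[X] = 1×11/2 - 3 = 5/2

E[X] = 5/2


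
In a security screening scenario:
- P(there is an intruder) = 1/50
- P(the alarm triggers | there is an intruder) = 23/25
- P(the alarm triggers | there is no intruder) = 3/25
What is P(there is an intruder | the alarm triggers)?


Using Bayes' theorem:
P(A|B) = P(B|A)·P(A) / P(B)

P(the alarm triggers) = 23/25 × 1/50 + 3/25 × 49/50
= 23/1250 + 147/1250 = 17/125

P(there is an intruder|the alarm triggers) = (23/1250) / (17/125) = 23/170

P(there is an intruder|the alarm triggers) = 23/170 ≈ 13.53%


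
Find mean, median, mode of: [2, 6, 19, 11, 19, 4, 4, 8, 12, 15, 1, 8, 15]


Sorted: [1, 2, 4, 4, 6, 8, 8, 11, 12, 15, 15, 19, 19]
Mean = 124/13
Median = 8
Freq: {2: 1, 6: 1, 19: 2, 11: 1, 4: 2, 8: 2, 12: 1, 15: 2, 1: 1}
Mode: [4, 8, 15, 19]

Mean=124/13, Median=8, Mode=[4, 8, 15, 19]


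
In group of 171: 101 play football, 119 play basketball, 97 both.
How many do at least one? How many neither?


|A∪B| = 101+119-97 = 123
Neither = 171-123 = 48

At least one: 123; Neither: 48


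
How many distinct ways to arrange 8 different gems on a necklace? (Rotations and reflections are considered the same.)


Free circular arrangements: rotations and reflections both identified.
(n-1)!/2 = 7!/2 = 5040/2 = 2520

2520


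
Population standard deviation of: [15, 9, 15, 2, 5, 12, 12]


Mean = 70/7 = 10
  (15-10)²=25
  (9-10)²=1
  (15-10)²=25
  (2-10)²=64
  (5-10)²=25
  (12-10)²=4
  (12-10)²=4
Σ(x-μ)² = 148
σ² = 148/7

σ = √(148/7) ≈ 4.5981


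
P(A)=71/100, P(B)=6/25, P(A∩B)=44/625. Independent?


P(A)×P(B) = 213/1250
P(A∩B) = 44/625
Not equal → NOT independent

No, not independent


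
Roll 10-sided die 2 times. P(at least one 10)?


P(no 10)^2 = (9/10)^2 = 81/100
P(≥1) = 1 - 81/100 = 19/100

P = 19/100 ≈ 19.00%


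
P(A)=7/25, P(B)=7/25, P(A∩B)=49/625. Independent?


P(A)×P(B) = 49/625
P(A∩B) = 49/625
Equal ✓ → Independent

Yes, independent


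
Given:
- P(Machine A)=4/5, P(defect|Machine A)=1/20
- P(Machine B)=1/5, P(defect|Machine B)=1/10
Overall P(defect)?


P(B) = Σ P(B|Aᵢ)×P(Aᵢ)
  1/20×4/5 = 1/25
  1/10×1/5 = 1/50
Sum = 3/50

P(defect) = 3/50 ≈ 6.00%


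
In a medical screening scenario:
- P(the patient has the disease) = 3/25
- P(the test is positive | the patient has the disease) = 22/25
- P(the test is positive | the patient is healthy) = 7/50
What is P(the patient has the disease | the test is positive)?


Using Bayes' theorem:
P(A|B) = P(B|A)·P(A) / P(B)

P(the test is positive) = 22/25 × 3/25 + 7/50 × 22/25
= 66/625 + 77/625 = 143/625

P(the patient has the disease|the test is positive) = (66/625) / (143/625) = 6/13

P(the patient has the disease|the test is positive) = 6/13 ≈ 46.15%


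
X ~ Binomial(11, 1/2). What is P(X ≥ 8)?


P(X ≥ 8) = Σ P(X=i) for i=8..11
P(X=8) = 165/2048
P(X=9) = 55/2048
P(X=10) = 11/2048
P(X=11) = 1/2048
Sum = 29/256

P(X ≥ 8) = 29/256 ≈ 11.33%


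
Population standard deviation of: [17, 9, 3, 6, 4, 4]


Mean = 43/6
  (17-43/6)²=3481/36
  (9-43/6)²=121/36
  (3-43/6)²=625/36
  (6-43/6)²=49/36
  (4-43/6)²=361/36
  (4-43/6)²=361/36
Σ(x-μ)² = 833/6
σ² = (833/6)/6 = 833/36

σ = √(833/36) ≈ 4.8103


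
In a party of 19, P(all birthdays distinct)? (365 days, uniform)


P(all different) = Π(365-i)/365 for i=0..18
= (365/365)×(364/365)×...×(347/365)
= 0.620881

P ≈ 0.6209 ≈ 62.09%


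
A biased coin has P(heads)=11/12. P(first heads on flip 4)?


Geometric: P(X=4) = (1-p)^(k-1)×p = (1/12)^3×11/12 = 11/20736

P(X=4) = 11/20736 ≈ 0.05%


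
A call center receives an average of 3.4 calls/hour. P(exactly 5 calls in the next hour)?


Poisson(λ=3.4): P(X=5) = e^(-λ)×λ^k/k!
= e^(-3.4) × 3.4^5 / 5!
≈ 0.03337326996 × 454.35424 / 120 ≈ 0.126361

P(X=5) ≈ 0.126361 ≈ 12.64%


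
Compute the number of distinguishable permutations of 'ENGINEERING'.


Letters: 11, freq: {'E': 3, 'N': 3, 'G': 2, 'I': 2, 'R': 1}
11!/(3!×3!×2!×2!×1!) = 39916800/144 = 277200

277200


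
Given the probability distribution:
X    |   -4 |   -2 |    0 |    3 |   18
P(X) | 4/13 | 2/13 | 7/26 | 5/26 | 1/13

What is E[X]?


E[X] = Σ x·P(X=x)
= (-4)×(4/13) + (-2)×(2/13) + (0)×(7/26) + (3)×(5/26) + (18)×(1/13)
= 11/26

E[X] = 11/26


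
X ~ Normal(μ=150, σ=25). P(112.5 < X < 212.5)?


z₁=(112.5-150)/25=-1.5, z₂=(212.5-150)/25=2.5
P = Φ(2.5) - Φ(-1.5) = 0.993790 - 0.066807 = 0.926983 ≈ 0.9270

P(112.5 < X < 212.5) ≈ 0.9270


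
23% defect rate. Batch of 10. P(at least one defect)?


P(all good) = (77/100)^10 = 7326680472586200649/100000000000000000000
P(≥1 defect) = 92673319527413799351/100000000000000000000

P = 92673319527413799351/100000000000000000000 ≈ 92.67%


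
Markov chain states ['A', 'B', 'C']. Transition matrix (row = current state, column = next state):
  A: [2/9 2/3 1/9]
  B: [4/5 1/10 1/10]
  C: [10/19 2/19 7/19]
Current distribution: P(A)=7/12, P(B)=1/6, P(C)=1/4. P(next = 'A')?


P(next=A) = Σᵢ P(now=i)×P(i→A)
= 7/12×2/9 + 1/6×4/5 + 1/4×10/19
= 7/54 + 2/15 + 5/38 = 1012/2565

P = 1012/2565 ≈ 0.3945


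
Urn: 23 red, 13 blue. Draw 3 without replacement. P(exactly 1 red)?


Hypergeometric: C(23,1)×C(13,2)/C(36,3)
= 23×78/7140 = 299/1190

P(X=1) = 299/1190 ≈ 25.13%


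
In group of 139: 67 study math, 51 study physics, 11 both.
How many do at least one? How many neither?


|A∪B| = 67+51-11 = 107
Neither = 139-107 = 32

At least one: 107; Neither: 32


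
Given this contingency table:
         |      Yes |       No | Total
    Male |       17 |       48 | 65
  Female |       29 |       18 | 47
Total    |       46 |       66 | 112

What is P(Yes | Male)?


P(Yes | Male) = 17/(17+48) = 17/65

P(Yes|Male) = 17/65 ≈ 26.15%


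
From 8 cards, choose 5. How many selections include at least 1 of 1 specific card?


Complement: C(8,5) - C(7,5) = 56 - 21 = 35

35


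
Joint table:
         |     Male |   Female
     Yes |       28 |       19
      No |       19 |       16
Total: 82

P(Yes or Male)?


P(Yes∨Male) = P(Yes) + P(Male) - P(Yes∧Male)
= (47 + 47 - 28)/82 = 66/82 = 33/41

P = 33/41 ≈ 80.49%


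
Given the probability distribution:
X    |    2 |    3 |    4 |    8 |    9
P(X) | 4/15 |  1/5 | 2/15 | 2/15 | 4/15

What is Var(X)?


E[X] = 77/15
E[X²] = 527/15
Var(X) = E[X²] - (E[X])² = 527/15 - 5929/225 = 1976/225

Var(X) = 1976/225 ≈ 8.7822


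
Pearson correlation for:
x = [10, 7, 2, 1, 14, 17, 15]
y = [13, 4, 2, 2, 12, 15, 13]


n=7, Σx=66, Σy=61, Σxy=782, Σx²=864, Σy²=731
r = (7×782 - 66×61)/√((7×864 - 66²)(7×731 - 61²))
= 1448/√(1692×1396) = 1448/√2362032 ≈ 1448/1536.8904 ≈ 0.9422

r ≈ 0.9422


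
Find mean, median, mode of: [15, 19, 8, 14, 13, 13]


Sorted: [8, 13, 13, 14, 15, 19]
Mean = 82/6 = 41/3
Median = 27/2
Freq: {15: 1, 19: 1, 8: 1, 14: 1, 13: 2}
Mode: [13]

Mean=41/3, Median=27/2, Mode=13


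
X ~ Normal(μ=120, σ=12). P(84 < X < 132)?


z₁=(84-120)/12=-3.0, z₂=(132-120)/12=1.0
P = Φ(1.0) - Φ(-3.0) = 0.841345 - 0.001350 = 0.839995 ≈ 0.8400

P(84 < X < 132) ≈ 0.8400


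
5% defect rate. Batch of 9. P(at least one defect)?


P(all good) = (19/20)^9 = 322687697779/512000000000
P(≥1 defect) = 189312302221/512000000000

P = 189312302221/512000000000 ≈ 36.98%


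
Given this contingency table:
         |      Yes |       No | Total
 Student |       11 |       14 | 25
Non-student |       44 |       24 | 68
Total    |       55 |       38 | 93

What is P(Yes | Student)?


P(Yes | Student) = 11/(11+14) = 11/25

P(Yes|Student) = 11/25 ≈ 44.00%


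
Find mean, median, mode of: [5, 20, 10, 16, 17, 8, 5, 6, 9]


Sorted: [5, 5, 6, 8, 9, 10, 16, 17, 20]
Mean = 96/9 = 32/3
Median = 9
Freq: {5: 2, 20: 1, 10: 1, 16: 1, 17: 1, 8: 1, 6: 1, 9: 1}
Mode: [5]

Mean=32/3, Median=9, Mode=5


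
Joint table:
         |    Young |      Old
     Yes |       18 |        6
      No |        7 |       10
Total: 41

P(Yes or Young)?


P(Yes∨Young) = P(Yes) + P(Young) - P(Yes∧Young)
= (24 + 25 - 18)/41 = 31/41

P = 31/41 ≈ 75.61%


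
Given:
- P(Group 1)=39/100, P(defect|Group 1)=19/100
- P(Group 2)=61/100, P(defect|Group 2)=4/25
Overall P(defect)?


P(B) = Σ P(B|Aᵢ)×P(Aᵢ)
  19/100×39/100 = 741/10000
  4/25×61/100 = 61/625
Sum = 1717/10000

P(defect) = 1717/10000 ≈ 17.17%


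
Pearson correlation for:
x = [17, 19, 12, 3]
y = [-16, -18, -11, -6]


n=4, Σx=51, Σy=-51, Σxy=-764, Σx²=803, Σy²=737
r = (4×(-764) - 51×(-51))/√((4×803 - 51²)(4×737 - (-51)²))
= -455/√(611×347) = -455/√212017 ≈ -455/460.4530 ≈ -0.9882

r ≈ -0.9882


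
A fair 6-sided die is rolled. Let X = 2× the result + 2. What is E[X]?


E[die] = (1+6)/2 = 7/2
E[X] = 2×7/2 + 2 = 9

E[X] = 9


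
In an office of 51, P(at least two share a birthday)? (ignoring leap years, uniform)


P(all different) = Π(365-i)/365 for i=0..50
= 0.025568
P(match) = 1 - 0.025568 = 0.974432

P ≈ 0.9744 ≈ 97.44%


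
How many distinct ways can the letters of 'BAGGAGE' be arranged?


Letters: 7, freq: {'B': 1, 'A': 2, 'G': 3, 'E': 1}
7!/(1!×2!×3!×1!) = 5040/12 = 420

420


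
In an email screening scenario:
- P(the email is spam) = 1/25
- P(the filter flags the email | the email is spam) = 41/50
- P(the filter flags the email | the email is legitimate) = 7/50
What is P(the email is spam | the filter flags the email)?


Using Bayes' theorem:
P(A|B) = P(B|A)·P(A) / P(B)

P(the filter flags the email) = 41/50 × 1/25 + 7/50 × 24/25
= 41/1250 + 84/625 = 209/1250

P(the email is spam|the filter flags the email) = (41/1250) / (209/1250) = 41/209

P(the email is spam|the filter flags the email) = 41/209 ≈ 19.62%


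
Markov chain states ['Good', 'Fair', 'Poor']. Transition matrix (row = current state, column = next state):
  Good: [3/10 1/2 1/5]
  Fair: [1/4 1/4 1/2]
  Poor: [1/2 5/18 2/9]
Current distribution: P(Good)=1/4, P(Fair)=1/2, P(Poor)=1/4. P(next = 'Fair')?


P(next=Fair) = Σᵢ P(now=i)×P(i→Fair)
= 1/4×1/2 + 1/2×1/4 + 1/4×5/18
= 1/8 + 1/8 + 5/72 = 23/72

P = 23/72 ≈ 0.3194


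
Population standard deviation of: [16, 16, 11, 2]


Mean = 45/4
  (16-45/4)²=361/16
  (16-45/4)²=361/16
  (11-45/4)²=1/16
  (2-45/4)²=1369/16
Σ(x-μ)² = 523/4
σ² = (523/4)/4 = 523/16

σ = √(523/16) ≈ 5.7173


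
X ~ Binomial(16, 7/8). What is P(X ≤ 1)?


P(X ≤ 1) = Σ P(X=i) for i=0..1
P(X=0) = 1/281474976710656
P(X=1) = 7/17592186044416
Sum = 113/281474976710656

P(X ≤ 1) = 113/281474976710656 ≈ 0.00%


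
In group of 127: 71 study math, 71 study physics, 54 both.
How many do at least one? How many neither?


|A∪B| = 71+71-54 = 88
Neither = 127-88 = 39

At least one: 88; Neither: 39


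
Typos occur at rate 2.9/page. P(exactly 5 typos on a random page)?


Poisson(λ=2.9): P(X=5) = e^(-λ)×λ^k/k!
= e^(-2.9) × 2.9^5 / 5!
≈ 0.05502322006 × 205.11149 / 120 ≈ 0.094049

P(X=5) ≈ 0.094049 ≈ 9.40%


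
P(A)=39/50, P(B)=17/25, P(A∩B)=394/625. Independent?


P(A)×P(B) = 663/1250
P(A∩B) = 394/625
Not equal → NOT independent

No, not independent


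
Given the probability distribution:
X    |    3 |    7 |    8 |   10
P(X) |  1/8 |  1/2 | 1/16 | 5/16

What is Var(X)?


E[X] = 15/2
E[X²] = 487/8
Var(X) = E[X²] - (E[X])² = 487/8 - 225/4 = 37/8

Var(X) = 37/8 ≈ 4.6250


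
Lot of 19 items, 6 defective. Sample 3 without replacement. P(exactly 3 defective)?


Hypergeometric: C(6,3)×C(13,0)/C(19,3)
= 20×1/969 = 20/969

P(X=3) = 20/969 ≈ 2.06%


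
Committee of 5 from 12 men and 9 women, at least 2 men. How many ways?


Count by #men:
  2M,3W: C(12,2)×C(9,3)=5544
  3M,2W: C(12,3)×C(9,2)=7920
  4M,1W: C(12,4)×C(9,1)=4455
  5M,0W: C(12,5)×C(9,0)=792
Total = 18711

18711


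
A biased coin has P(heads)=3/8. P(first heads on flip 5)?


Geometric: P(X=5) = (1-p)^(k-1)×p = (5/8)^4×3/8 = 1875/32768

P(X=5) = 1875/32768 ≈ 5.72%


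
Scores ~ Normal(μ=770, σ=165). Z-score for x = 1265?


z = (x - μ)/σ = (1265 - 770)/165 = 3.0

z = 3.0


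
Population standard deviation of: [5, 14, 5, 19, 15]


Mean = 58/5
  (5-58/5)²=1089/25
  (14-58/5)²=144/25
  (5-58/5)²=1089/25
  (19-58/5)²=1369/25
  (15-58/5)²=289/25
Σ(x-μ)² = 796/5
σ² = (796/5)/5 = 796/25

σ = √(796/25) ≈ 5.6427


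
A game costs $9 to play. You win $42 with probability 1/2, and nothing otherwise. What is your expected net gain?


E[gain] = (42-9)×1/2 + (-9)×1/2
= 33/2 - 9/2 = 12

Expected net gain = $12 ≈ $12.00


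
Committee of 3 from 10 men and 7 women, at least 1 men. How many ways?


Count by #men:
  1M,2W: C(10,1)×C(7,2)=210
  2M,1W: C(10,2)×C(7,1)=315
  3M,0W: C(10,3)×C(7,0)=120
Total = 645

645


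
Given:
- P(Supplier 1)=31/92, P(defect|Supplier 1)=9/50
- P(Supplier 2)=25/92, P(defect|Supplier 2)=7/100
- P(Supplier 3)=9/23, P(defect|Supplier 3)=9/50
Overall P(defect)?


P(B) = Σ P(B|Aᵢ)×P(Aᵢ)
  9/50×31/92 = 279/4600
  7/100×25/92 = 7/368
  9/50×9/23 = 81/1150
Sum = 1381/9200

P(defect) = 1381/9200 ≈ 15.01%


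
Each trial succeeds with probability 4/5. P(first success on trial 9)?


Geometric: P(X=9) = (1-p)^(k-1)×p = (1/5)^8×4/5 = 4/1953125

P(X=9) = 4/1953125 ≈ 0.00%


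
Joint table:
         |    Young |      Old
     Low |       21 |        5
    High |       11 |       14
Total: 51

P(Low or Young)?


P(Low∨Young) = P(Low) + P(Young) - P(Low∧Young)
= (26 + 32 - 21)/51 = 37/51

P = 37/51 ≈ 72.55%


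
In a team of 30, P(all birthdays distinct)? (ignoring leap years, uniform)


P(all different) = Π(365-i)/365 for i=0..29
= (365/365)×(364/365)×...×(336/365)
= 0.293684

P ≈ 0.2937 ≈ 29.37%


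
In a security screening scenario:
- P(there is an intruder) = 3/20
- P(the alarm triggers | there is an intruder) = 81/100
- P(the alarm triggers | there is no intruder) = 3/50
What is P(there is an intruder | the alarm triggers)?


Using Bayes' theorem:
P(A|B) = P(B|A)·P(A) / P(B)

P(the alarm triggers) = 81/100 × 3/20 + 3/50 × 17/20
= 243/2000 + 51/1000 = 69/400

P(there is an intruder|the alarm triggers) = (243/2000) / (69/400) = 81/115

P(there is an intruder|the alarm triggers) = 81/115 ≈ 70.43%


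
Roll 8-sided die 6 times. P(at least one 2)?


P(no 2)^6 = (7/8)^6 = 117649/262144
P(≥1) = 1 - 117649/262144 = 144495/262144

P = 144495/262144 ≈ 55.12%


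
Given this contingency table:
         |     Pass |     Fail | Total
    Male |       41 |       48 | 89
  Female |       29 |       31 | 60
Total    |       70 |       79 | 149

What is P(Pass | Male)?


P(Pass | Male) = 41/(41+48) = 41/89

P(Pass|Male) = 41/89 ≈ 46.07%


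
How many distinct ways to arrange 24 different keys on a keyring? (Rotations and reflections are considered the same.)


Free circular arrangements: rotations and reflections both identified.
(n-1)!/2 = 23!/2 = 25852016738884976640000/2 = 12926008369442488320000

12926008369442488320000


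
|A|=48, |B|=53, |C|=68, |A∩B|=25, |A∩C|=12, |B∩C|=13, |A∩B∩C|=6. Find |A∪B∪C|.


|A∪B∪C| = 48+53+68-25-12-13+6 = 125

|A∪B∪C| = 125


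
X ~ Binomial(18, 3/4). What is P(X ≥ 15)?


P(X ≥ 15) = Σ P(X=i) for i=15..18
P(X=15) = 731794257/4294967296
P(X=16) = 6586148313/68719476736
P(X=17) = 1162261467/34359738368
P(X=18) = 387420489/68719476736
Sum = 2625849981/8589934592

P(X ≥ 15) = 2625849981/8589934592 ≈ 30.57%


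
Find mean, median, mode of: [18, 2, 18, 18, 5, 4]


Sorted: [2, 4, 5, 18, 18, 18]
Mean = 65/6
Median = 23/2
Freq: {18: 3, 2: 1, 5: 1, 4: 1}
Mode: [18]

Mean=65/6, Median=23/2, Mode=18


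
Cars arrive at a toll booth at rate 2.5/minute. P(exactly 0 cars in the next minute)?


Poisson(λ=2.5): P(X=0) = e^(-λ)×λ^k/k!
= e^(-2.5) × 2.5^0 / 0!
≈ 0.08208499862 × 1 / 1 ≈ 0.082085

P(X=0) ≈ 0.082085 ≈ 8.21%


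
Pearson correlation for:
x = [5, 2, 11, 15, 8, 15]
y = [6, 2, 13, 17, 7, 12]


n=6, Σx=56, Σy=57, Σxy=668, Σx²=664, Σy²=691
r = (6×668 - 56×57)/√((6×664 - 56²)(6×691 - 57²))
= 816/√(848×897) = 816/√760656 ≈ 816/872.1559 ≈ 0.9356

r ≈ 0.9356


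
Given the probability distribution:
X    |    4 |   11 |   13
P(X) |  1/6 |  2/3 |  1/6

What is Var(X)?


E[X] = 61/6
E[X²] = 223/2
Var(X) = E[X²] - (E[X])² = 223/2 - 3721/36 = 293/36

Var(X) = 293/36 ≈ 8.1389


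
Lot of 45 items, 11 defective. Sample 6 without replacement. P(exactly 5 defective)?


Hypergeometric: C(11,5)×C(34,1)/C(45,6)
= 462×34/8145060 = 17/8815

P(X=5) = 17/8815 ≈ 0.19%


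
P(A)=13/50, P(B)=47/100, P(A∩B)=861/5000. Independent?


P(A)×P(B) = 611/5000
P(A∩B) = 861/5000
Not equal → NOT independent

No, not independent


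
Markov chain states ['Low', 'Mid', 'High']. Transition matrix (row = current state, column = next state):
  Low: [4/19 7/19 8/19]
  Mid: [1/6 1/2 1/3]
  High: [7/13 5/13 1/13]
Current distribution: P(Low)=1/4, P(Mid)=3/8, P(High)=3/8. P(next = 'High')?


P(next=High) = Σᵢ P(now=i)×P(i→High)
= 1/4×8/19 + 3/8×1/3 + 3/8×1/13
= 2/19 + 1/8 + 3/104 = 64/247

P = 64/247 ≈ 0.2591


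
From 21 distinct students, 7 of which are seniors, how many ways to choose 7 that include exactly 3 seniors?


Choose 3 of the 7 seniors and 4 of the other 14 students:
C(7,3)×C(14,4) = 35×1001 = 35035

35035


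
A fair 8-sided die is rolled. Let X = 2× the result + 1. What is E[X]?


E[die] = (1+8)/2 = 9/2
E[X] = 2×9/2 + 1 = 10

E[X] = 10


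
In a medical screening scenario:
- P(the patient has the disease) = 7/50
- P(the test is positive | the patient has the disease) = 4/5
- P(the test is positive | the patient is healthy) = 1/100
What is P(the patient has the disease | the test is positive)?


Using Bayes' theorem:
P(A|B) = P(B|A)·P(A) / P(B)

P(the test is positive) = 4/5 × 7/50 + 1/100 × 43/50
= 14/125 + 43/5000 = 603/5000

P(the patient has the disease|the test is positive) = (14/125) / (603/5000) = 560/603

P(the patient has the disease|the test is positive) = 560/603 ≈ 92.87%


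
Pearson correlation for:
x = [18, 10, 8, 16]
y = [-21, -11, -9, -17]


n=4, Σx=52, Σy=-58, Σxy=-832, Σx²=744, Σy²=932
r = (4×(-832) - 52×(-58))/√((4×744 - 52²)(4×932 - (-58)²))
= -312/√(272×364) = -312/√99008 ≈ -312/314.6554 ≈ -0.9916

r ≈ -0.9916


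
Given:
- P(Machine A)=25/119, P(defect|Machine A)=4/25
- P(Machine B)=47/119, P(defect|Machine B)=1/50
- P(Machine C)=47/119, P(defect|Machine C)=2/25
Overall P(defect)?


P(B) = Σ P(B|Aᵢ)×P(Aᵢ)
  4/25×25/119 = 4/119
  1/50×47/119 = 47/5950
  2/25×47/119 = 94/2975
Sum = 87/1190

P(defect) = 87/1190 ≈ 7.31%
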